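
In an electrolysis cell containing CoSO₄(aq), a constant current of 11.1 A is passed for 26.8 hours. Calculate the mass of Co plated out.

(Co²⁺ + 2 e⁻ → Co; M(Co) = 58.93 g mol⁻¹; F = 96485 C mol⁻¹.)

Q = I·t = 11.10 A × 96480 s = 1071000 C.
n(e⁻) = Q/F = 1071000 / 96485 = 11.10 mol.
Co²⁺ + 2 e⁻ → Co, so n(Co) = n(e⁻)/2 = 5.550 mol.
m = n·M = 5.550 × 58.93 = 327 g.

327 g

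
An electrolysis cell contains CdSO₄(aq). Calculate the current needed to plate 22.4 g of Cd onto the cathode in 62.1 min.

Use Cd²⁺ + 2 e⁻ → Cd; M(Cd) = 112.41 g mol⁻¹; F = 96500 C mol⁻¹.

n(Cd) = 22.4 / 112.41 = 0.1993 mol.
n(e⁻) = 2 × 0.1993 = 0.3985 mol.
Q = n(e⁻)·F = 0.3985 × 96500 = 38460 C.
I = Q/t = 38460 / 3726.0 s = 10.3 A.

10.3 A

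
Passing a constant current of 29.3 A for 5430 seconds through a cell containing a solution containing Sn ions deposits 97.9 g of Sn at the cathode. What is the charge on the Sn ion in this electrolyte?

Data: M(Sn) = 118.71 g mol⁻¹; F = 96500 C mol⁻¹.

Q = I·t = 29.30 A × 5430.0 s = 159100 C, so n(e⁻) = 159100/96500 = 1.649 mol.
n(Sn) deposited = 97.9 / 118.71 = 0.8247 mol.
Electrons per atom = n(e⁻)/n(Sn) = 1.649 / 0.8247 = 2.00 ≈ 2, so the ion is Sn²⁺.

+2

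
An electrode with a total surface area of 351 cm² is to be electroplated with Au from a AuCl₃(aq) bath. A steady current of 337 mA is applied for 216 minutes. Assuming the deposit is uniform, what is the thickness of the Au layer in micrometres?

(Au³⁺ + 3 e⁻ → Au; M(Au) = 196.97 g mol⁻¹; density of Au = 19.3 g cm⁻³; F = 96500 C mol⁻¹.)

Q = I·t = 0.3370 × 12960 = 4368 C; n(e⁻) = 0.04526 mol.
n(Au) = n(e⁻)/3 = 0.01509 mol, so m = 0.01509 × 196.97 = 2.972 g.
Volume = m/ρ = 2.972 / 19.3 = 0.1540 cm³.
Thickness = V/A = 0.1540 / 351 = 4.39 × 10⁻⁴ cm = 4.39 μm.

4.39 μm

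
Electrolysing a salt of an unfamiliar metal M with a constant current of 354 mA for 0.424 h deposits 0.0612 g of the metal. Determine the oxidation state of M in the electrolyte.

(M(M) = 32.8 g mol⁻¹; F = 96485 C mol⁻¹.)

Q = I·t = 0.3540 A × 1526.4 s = 540.3 C, so n(e⁻) = 540.3/96485 = 0.005600 mol.
n(M) deposited = 0.0612 / 32.8 = 0.001866 mol.
Electrons per atom = n(e⁻)/n(M) = 0.005600 / 0.001866 = 3.00 ≈ 3, so the ion is M³⁺.

+3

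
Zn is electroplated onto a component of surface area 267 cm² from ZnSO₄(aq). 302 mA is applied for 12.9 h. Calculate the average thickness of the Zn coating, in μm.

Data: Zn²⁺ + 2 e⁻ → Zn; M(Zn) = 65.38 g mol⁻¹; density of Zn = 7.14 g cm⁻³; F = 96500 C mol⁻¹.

24.9 μm

Q = I·t = 0.3020 × 46440 = 14020 C; n(e⁻) = 0.1453 mol.
n(Zn) = n(e⁻)/2 = 0.07267 mol, so m = 0.07267 × 65.38 = 4.751 g.
Volume = m/ρ = 4.751 / 7.14 = 0.6654 cm³.
Thickness = V/A = 0.6654 / 267 = 0.00249 cm = 24.9 μm.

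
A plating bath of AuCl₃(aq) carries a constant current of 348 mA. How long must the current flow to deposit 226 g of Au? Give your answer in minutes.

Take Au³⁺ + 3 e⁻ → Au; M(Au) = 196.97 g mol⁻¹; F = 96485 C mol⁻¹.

15900 min

n(Au) = m/M = 226 / 196.97 = 1.147 mol.
Each Au atom requires 3 electrons, so n(e⁻) = 3 × 1.147 = 3.442 mol.
Q = n(e⁻)·F = 3.442 × 96485 = 332100 C.
t = Q/I = 332100 / 0.3480 A = 954400 s = 15900 min.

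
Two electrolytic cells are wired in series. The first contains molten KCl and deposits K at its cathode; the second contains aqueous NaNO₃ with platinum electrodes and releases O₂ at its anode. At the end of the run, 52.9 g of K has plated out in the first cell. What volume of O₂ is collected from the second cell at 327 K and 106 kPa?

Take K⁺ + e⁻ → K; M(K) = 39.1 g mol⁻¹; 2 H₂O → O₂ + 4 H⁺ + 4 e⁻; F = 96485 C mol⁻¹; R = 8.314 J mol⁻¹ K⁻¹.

n(K) = 52.9 / 39.1 = 1.353 mol, so n(e⁻) = 1 × 1.353 = 1.353 mol.
The cells are in series, so the same 1.353 mol of electrons passes through the second cell.
2 H₂O → O₂ + 4 H⁺ + 4 e⁻ — 4 mol e⁻ per mol O₂, so n(O₂) = 1.353/4 = 0.3382 mol.
V = nRT/P = (0.3382 × 8.314 × 327) / (106 × 10³) = 0.00868 m³ = 8.68 L.

8.68 L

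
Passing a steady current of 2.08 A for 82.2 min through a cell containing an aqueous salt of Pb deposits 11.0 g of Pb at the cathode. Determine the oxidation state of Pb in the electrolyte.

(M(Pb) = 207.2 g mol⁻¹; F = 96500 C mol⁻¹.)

+2

Q = I·t = 2.080 A × 4932.0 s = 10260 C, so n(e⁻) = 10260/96500 = 0.1063 mol.
n(Pb) deposited = 11.0 / 207.2 = 0.05309 mol.
Electrons per atom = n(e⁻)/n(Pb) = 0.1063 / 0.05309 = 2.00 ≈ 2, so the ion is Pb²⁺.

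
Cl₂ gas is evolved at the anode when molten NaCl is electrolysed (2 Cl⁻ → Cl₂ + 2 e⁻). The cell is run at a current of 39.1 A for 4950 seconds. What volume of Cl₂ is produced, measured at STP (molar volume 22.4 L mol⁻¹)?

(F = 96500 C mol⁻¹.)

22.5 L

Q = I·t = 39.10 A × 4950.0 s = 193500 C.
n(e⁻) = Q/F = 193500 / 96500 = 2.006 mol.
2 electrons are transferred per Cl₂ molecule, so n(Cl₂) = 2.006 / 2 = 1.003 mol.
V = n × V_m = 1.003 × 22.4 = 22.5 L.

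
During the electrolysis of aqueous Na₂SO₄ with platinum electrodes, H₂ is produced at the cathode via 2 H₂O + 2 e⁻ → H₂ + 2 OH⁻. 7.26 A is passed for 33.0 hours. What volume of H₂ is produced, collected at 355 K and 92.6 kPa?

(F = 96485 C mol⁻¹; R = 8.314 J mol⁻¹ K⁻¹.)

142 L

Q = I·t = 7.260 A × 118800 s = 862500 C.
n(e⁻) = Q/F = 862500 / 96485 = 8.939 mol.
2 electrons are transferred per H₂ molecule, so n(H₂) = 8.939 / 2 = 4.470 mol.
V = nRT/P = (4.470 × 8.314 × 355) / (92.6 × 10³ Pa) = 0.142 m³ = 142 L.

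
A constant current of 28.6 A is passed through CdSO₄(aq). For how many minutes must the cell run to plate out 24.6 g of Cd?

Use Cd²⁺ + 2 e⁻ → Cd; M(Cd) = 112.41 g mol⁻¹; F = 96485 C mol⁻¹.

n(Cd) = m/M = 24.6 / 112.41 = 0.2188 mol.
Each Cd atom requires 2 electrons, so n(e⁻) = 2 × 0.2188 = 0.4377 mol.
Q = n(e⁻)·F = 0.4377 × 96485 = 42230 C.
t = Q/I = 42230 / 28.60 A = 1477 s = 24.6 min.

24.6 min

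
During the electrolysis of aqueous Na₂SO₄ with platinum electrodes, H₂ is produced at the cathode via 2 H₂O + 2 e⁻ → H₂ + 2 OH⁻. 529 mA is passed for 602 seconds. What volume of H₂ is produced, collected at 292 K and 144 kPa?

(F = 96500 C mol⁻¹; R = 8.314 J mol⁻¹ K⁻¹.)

Q = I·t = 0.5290 A × 602.00 s = 318.5 C.
n(e⁻) = Q/F = 318.5 / 96500 = 0.003300 mol.
2 electrons are transferred per H₂ molecule, so n(H₂) = 0.003300 / 2 = 0.001650 mol.
V = nRT/P = (0.001650 × 8.314 × 292) / (144 × 10³ Pa) = 2.78 × 10⁻⁵ m³ = 0.0278 L.

0.0278 L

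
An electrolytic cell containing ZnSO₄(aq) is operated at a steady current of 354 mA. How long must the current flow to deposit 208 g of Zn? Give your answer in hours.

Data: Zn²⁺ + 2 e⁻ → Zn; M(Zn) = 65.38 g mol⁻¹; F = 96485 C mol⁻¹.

482 h

n(Zn) = m/M = 208 / 65.38 = 3.181 mol.
Each Zn atom requires 2 electrons, so n(e⁻) = 2 × 3.181 = 6.363 mol.
Q = n(e⁻)·F = 6.363 × 96485 = 613900 C.
t = Q/I = 613900 / 0.3540 A = 1734000 s = 482 h.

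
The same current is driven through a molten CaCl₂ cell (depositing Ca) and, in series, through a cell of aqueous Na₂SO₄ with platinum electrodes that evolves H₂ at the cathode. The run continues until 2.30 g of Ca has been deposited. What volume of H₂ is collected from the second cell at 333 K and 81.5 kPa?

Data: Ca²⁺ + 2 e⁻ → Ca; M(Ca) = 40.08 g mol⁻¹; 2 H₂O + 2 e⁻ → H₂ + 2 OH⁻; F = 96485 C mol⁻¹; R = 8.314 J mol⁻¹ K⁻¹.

1.95 L

n(Ca) = 2.30 / 40.08 = 0.05739 mol, so n(e⁻) = 2 × 0.05739 = 0.1148 mol.
The cells are in series, so the same 0.1148 mol of electrons passes through the second cell.
2 H₂O + 2 e⁻ → H₂ + 2 OH⁻ — 2 mol e⁻ per mol H₂, so n(H₂) = 0.1148/2 = 0.05739 mol.
V = nRT/P = (0.05739 × 8.314 × 333) / (81.5 × 10³) = 0.00195 m³ = 1.95 L.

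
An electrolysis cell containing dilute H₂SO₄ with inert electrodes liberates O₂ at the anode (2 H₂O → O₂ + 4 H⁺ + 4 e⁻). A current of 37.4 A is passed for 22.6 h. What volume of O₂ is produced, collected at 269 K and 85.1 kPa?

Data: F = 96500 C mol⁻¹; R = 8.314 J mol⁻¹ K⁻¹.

Q = I·t = 37.40 A × 81360 s = 3043000 C.
n(e⁻) = Q/F = 3043000 / 96500 = 31.53 mol.
4 electrons are transferred per O₂ molecule, so n(O₂) = 31.53 / 4 = 7.883 mol.
V = nRT/P = (7.883 × 8.314 × 269) / (85.1 × 10³ Pa) = 0.207 m³ = 207 L.

207 L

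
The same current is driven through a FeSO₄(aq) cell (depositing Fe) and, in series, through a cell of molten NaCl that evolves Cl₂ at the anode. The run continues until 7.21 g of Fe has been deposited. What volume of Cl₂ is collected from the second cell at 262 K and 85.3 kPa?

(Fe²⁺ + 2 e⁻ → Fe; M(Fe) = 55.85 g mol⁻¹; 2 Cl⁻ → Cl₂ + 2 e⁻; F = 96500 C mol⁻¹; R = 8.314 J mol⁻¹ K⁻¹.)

n(Fe) = 7.21 / 55.85 = 0.1291 mol, so n(e⁻) = 2 × 0.1291 = 0.2582 mol.
The cells are in series, so the same 0.2582 mol of electrons passes through the second cell.
2 Cl⁻ → Cl₂ + 2 e⁻ — 2 mol e⁻ per mol Cl₂, so n(Cl₂) = 0.2582/2 = 0.1291 mol.
V = nRT/P = (0.1291 × 8.314 × 262) / (85.3 × 10³) = 0.00330 m³ = 3.30 L.

3.30 L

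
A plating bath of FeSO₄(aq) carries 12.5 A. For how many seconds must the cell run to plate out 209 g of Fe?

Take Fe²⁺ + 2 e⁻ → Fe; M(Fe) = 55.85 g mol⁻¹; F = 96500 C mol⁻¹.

57800 s

n(Fe) = m/M = 209 / 55.85 = 3.742 mol.
Each Fe atom requires 2 electrons, so n(e⁻) = 2 × 3.742 = 7.484 mol.
Q = n(e⁻)·F = 7.484 × 96500 = 722200 C.
t = Q/I = 722200 / 12.50 A = 57780 s.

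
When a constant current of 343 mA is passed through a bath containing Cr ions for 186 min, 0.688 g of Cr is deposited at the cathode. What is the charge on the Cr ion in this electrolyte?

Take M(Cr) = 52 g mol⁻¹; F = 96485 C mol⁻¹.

Q = I·t = 0.3430 A × 11160 s = 3828 C, so n(e⁻) = 3828/96485 = 0.03967 mol.
n(Cr) deposited = 0.688 / 52 = 0.01323 mol.
Electrons per atom = n(e⁻)/n(Cr) = 0.03967 / 0.01323 = 3.00 ≈ 3, so the ion is Cr³⁺.

+3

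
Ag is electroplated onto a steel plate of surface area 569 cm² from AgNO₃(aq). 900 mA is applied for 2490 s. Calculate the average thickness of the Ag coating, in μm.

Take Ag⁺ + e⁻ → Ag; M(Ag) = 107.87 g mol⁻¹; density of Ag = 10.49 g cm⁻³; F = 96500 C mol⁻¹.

4.20 μm

Q = I·t = 0.9000 × 2490.0 = 2241 C; n(e⁻) = 0.02322 mol.
n(Ag) = n(e⁻)/1 = 0.02322 mol, so m = 0.02322 × 107.87 = 2.505 g.
Volume = m/ρ = 2.505 / 10.49 = 0.2388 cm³.
Thickness = V/A = 0.2388 / 569 = 4.20 × 10⁻⁴ cm = 4.20 μm.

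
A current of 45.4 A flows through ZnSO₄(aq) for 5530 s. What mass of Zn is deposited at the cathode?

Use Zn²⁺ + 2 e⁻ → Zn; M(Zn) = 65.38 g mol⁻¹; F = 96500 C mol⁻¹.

85.0 g

Q = I·t = 45.40 A × 5530.0 s = 251100 C.
n(e⁻) = Q/F = 251100 / 96500 = 2.602 mol.
Zn²⁺ + 2 e⁻ → Zn, so n(Zn) = n(e⁻)/2 = 1.301 mol.
m = n·M = 1.301 × 65.38 = 85.0 g.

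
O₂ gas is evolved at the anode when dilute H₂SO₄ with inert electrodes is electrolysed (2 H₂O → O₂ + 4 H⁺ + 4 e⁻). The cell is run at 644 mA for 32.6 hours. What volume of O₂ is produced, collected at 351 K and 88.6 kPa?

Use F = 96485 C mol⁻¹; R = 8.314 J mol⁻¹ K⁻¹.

6.45 L

Q = I·t = 0.6440 A × 117360 s = 75580 C.
n(e⁻) = Q/F = 75580 / 96485 = 0.7833 mol.
4 electrons are transferred per O₂ molecule, so n(O₂) = 0.7833 / 4 = 0.1958 mol.
V = nRT/P = (0.1958 × 8.314 × 351) / (88.6 × 10³ Pa) = 0.00645 m³ = 6.45 L.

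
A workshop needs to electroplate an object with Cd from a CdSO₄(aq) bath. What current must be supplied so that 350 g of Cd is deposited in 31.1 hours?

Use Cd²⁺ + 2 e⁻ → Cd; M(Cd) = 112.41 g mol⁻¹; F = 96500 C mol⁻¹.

5.37 A

n(Cd) = 350 / 112.41 = 3.114 mol.
n(e⁻) = 2 × 3.114 = 6.227 mol.
Q = n(e⁻)·F = 6.227 × 96500 = 600900 C.
I = Q/t = 600900 / 111960 s = 5.37 A.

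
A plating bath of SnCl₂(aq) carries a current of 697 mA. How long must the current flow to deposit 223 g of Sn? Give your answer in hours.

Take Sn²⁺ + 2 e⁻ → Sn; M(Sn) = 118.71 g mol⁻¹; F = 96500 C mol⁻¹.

144 h

n(Sn) = m/M = 223 / 118.71 = 1.879 mol.
Each Sn atom requires 2 electrons, so n(e⁻) = 2 × 1.879 = 3.757 mol.
Q = n(e⁻)·F = 3.757 × 96500 = 362600 C.
t = Q/I = 362600 / 0.6970 A = 520200 s = 144 h.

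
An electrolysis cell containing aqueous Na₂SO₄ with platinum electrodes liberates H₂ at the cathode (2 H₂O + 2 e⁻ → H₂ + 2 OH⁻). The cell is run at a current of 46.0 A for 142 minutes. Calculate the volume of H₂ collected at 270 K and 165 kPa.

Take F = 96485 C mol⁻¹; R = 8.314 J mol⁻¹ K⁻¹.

27.6 L

Q = I·t = 46.00 A × 8520.0 s = 391900 C.
n(e⁻) = Q/F = 391900 / 96485 = 4.062 mol.
2 electrons are transferred per H₂ molecule, so n(H₂) = 4.062 / 2 = 2.031 mol.
V = nRT/P = (2.031 × 8.314 × 270) / (165 × 10³ Pa) = 0.0276 m³ = 27.6 L.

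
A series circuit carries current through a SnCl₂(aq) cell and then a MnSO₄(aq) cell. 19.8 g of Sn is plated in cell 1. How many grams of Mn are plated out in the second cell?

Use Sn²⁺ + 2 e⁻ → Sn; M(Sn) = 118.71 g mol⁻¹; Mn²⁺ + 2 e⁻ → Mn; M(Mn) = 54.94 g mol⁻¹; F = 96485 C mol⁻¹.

n(Sn) = 19.8 / 118.71 = 0.1668 mol.
Since Sn²⁺ + 2 e⁻ → Sn, n(e⁻) passed = 2 × 0.1668 = 0.3336 mol.
Cells in series carry the same charge, so the same 0.3336 mol of electrons passes through cell 2.
Mn²⁺ + 2 e⁻ → Mn, so n(Mn) = 0.3336 / 2 = 0.1668 mol.
m(Mn) = 0.1668 × 54.94 = 9.16 g.

9.16 g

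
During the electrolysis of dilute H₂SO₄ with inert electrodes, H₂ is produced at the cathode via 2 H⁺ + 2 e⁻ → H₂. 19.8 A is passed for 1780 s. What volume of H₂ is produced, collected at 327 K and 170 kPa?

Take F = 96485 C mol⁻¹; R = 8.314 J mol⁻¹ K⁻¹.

2.92 L

Q = I·t = 19.80 A × 1780.0 s = 35240 C.
n(e⁻) = Q/F = 35240 / 96485 = 0.3653 mol.
2 electrons are transferred per H₂ molecule, so n(H₂) = 0.3653 / 2 = 0.1826 mol.
V = nRT/P = (0.1826 × 8.314 × 327) / (170 × 10³ Pa) = 0.00292 m³ = 2.92 L.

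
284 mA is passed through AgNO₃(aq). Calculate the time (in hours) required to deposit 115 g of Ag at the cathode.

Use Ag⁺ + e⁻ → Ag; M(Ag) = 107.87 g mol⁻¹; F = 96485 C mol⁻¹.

101 h

n(Ag) = m/M = 115 / 107.87 = 1.066 mol.
Each Ag atom requires 1 electron, so n(e⁻) = 1 × 1.066 = 1.066 mol.
Q = n(e⁻)·F = 1.066 × 96485 = 102900 C.
t = Q/I = 102900 / 0.2840 A = 362200 s = 101 h.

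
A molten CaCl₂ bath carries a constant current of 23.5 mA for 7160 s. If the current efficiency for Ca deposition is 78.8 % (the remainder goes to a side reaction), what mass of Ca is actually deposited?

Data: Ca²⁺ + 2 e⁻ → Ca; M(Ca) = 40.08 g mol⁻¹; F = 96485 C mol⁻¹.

0.0275 g

Q = I·t = 0.02350 × 7160.0 = 168.3 C.
n(e⁻) = 168.3/96485 = 0.001744 mol; theoretically n(Ca) = 0.001744/2 = 0.0008719 mol, m_theo = 0.03495 g.
At 78.8 % efficiency, m_actual = 0.788 × 0.03495 = 0.0275 g.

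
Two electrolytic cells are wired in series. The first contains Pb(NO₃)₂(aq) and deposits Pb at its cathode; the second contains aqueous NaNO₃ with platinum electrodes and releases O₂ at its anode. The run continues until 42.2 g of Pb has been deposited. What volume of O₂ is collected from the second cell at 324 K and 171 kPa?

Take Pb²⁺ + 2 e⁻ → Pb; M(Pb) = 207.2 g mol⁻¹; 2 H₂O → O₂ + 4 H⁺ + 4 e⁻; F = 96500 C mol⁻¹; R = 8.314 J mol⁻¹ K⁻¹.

n(Pb) = 42.2 / 207.2 = 0.2037 mol, so n(e⁻) = 2 × 0.2037 = 0.4073 mol.
The cells are in series, so the same 0.4073 mol of electrons passes through the second cell.
2 H₂O → O₂ + 4 H⁺ + 4 e⁻ — 4 mol e⁻ per mol O₂, so n(O₂) = 0.4073/4 = 0.1018 mol.
V = nRT/P = (0.1018 × 8.314 × 324) / (171 × 10³) = 0.00160 m³ = 1.60 L.

1.60 L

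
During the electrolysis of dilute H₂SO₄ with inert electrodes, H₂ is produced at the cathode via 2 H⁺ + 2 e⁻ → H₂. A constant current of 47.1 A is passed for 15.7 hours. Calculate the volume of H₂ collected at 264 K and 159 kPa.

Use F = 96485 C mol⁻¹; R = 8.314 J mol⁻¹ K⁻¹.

190 L

Q = I·t = 47.10 A × 56520 s = 2662000 C.
n(e⁻) = Q/F = 2662000 / 96485 = 27.59 mol.
2 electrons are transferred per H₂ molecule, so n(H₂) = 27.59 / 2 = 13.80 mol.
V = nRT/P = (13.80 × 8.314 × 264) / (159 × 10³ Pa) = 0.190 m³ = 190 L.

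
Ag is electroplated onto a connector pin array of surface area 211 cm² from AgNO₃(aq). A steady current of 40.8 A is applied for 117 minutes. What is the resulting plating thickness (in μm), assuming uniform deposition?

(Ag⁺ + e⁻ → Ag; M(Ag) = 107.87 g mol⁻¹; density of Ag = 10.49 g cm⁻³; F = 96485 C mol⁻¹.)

Q = I·t = 40.80 × 7020.0 = 286400 C; n(e⁻) = 2.969 mol.
n(Ag) = n(e⁻)/1 = 2.969 mol, so m = 2.969 × 107.87 = 320.2 g.
Volume = m/ρ = 320.2 / 10.49 = 30.53 cm³.
Thickness = V/A = 30.53 / 211 = 0.145 cm = 1450 μm.

1450 μm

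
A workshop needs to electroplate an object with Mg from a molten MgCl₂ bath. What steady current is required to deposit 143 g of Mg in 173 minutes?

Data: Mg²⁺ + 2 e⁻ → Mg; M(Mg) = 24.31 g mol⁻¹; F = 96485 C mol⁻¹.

109 A

n(Mg) = 143 / 24.31 = 5.882 mol.
n(e⁻) = 2 × 5.882 = 11.76 mol.
Q = n(e⁻)·F = 11.76 × 96485 = 1135000 C.
I = Q/t = 1135000 / 10380 s = 109 A.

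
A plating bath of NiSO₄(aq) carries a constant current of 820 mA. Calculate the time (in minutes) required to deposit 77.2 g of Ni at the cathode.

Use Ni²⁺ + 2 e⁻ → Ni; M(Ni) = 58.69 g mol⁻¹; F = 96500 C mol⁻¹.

n(Ni) = m/M = 77.2 / 58.69 = 1.315 mol.
Each Ni atom requires 2 electrons, so n(e⁻) = 2 × 1.315 = 2.631 mol.
Q = n(e⁻)·F = 2.631 × 96500 = 253900 C.
t = Q/I = 253900 / 0.8200 A = 309600 s = 5160 min.

5160 min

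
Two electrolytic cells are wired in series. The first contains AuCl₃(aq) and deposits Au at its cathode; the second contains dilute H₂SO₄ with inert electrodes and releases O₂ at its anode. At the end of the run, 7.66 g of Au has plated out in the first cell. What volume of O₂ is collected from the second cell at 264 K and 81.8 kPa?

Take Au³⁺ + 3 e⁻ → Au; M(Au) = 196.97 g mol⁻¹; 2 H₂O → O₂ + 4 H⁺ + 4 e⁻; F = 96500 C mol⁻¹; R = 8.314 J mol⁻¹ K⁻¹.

n(Au) = 7.66 / 196.97 = 0.03889 mol, so n(e⁻) = 3 × 0.03889 = 0.1167 mol.
The cells are in series, so the same 0.1167 mol of electrons passes through the second cell.
2 H₂O → O₂ + 4 H⁺ + 4 e⁻ — 4 mol e⁻ per mol O₂, so n(O₂) = 0.1167/4 = 0.02917 mol.
V = nRT/P = (0.02917 × 8.314 × 264) / (81.8 × 10³) = 7.83 × 10⁻⁴ m³ = 0.783 L.

0.783 L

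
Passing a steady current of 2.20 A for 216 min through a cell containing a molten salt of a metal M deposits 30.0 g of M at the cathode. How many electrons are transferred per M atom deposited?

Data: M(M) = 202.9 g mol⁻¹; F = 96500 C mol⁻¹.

Q = I·t = 2.200 A × 12960 s = 28510 C, so n(e⁻) = 28510/96500 = 0.2955 mol.
n(M) deposited = 30.0 / 202.9 = 0.1479 mol.
Electrons per atom = n(e⁻)/n(M) = 0.2955 / 0.1479 = 2.00 ≈ 2, so the ion is M²⁺.

2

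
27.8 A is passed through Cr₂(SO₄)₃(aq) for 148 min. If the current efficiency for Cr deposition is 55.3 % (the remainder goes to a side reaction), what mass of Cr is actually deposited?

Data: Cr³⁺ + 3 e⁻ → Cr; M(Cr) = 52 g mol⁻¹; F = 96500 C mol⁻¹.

Q = I·t = 27.80 × 8880.0 = 246900 C.
n(e⁻) = 246900/96500 = 2.558 mol; theoretically n(Cr) = 2.558/3 = 0.8527 mol, m_theo = 44.34 g.
At 55.3 % efficiency, m_actual = 0.553 × 44.34 = 24.5 g.

24.5 g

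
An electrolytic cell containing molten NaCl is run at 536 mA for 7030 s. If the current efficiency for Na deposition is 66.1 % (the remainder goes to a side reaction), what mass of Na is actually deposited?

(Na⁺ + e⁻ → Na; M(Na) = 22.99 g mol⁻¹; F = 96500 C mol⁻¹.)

Q = I·t = 0.5360 × 7030.0 = 3768 C.
n(e⁻) = 3768/96500 = 0.03905 mol; theoretically n(Na) = 0.03905/1 = 0.03905 mol, m_theo = 0.8977 g.
At 66.1 % efficiency, m_actual = 0.661 × 0.8977 = 0.593 g.

0.593 g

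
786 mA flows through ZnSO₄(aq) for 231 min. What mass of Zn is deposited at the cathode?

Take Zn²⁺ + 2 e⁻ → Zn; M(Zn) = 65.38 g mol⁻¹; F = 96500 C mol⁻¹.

Q = I·t = 0.7860 A × 13860 s = 10890 C.
n(e⁻) = Q/F = 10890 / 96500 = 0.1129 mol.
Zn²⁺ + 2 e⁻ → Zn, so n(Zn) = n(e⁻)/2 = 0.05645 mol.
m = n·M = 0.05645 × 65.38 = 3.69 g.

3.69 g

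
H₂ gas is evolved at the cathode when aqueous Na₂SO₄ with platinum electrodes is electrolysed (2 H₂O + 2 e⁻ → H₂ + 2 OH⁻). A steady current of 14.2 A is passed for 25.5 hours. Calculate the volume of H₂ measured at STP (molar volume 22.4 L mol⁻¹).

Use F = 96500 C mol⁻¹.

Q = I·t = 14.20 A × 91800 s = 1304000 C.
n(e⁻) = Q/F = 1304000 / 96500 = 13.51 mol.
2 electrons are transferred per H₂ molecule, so n(H₂) = 13.51 / 2 = 6.754 mol.
V = n × V_m = 6.754 × 22.4 = 151 L.

151 L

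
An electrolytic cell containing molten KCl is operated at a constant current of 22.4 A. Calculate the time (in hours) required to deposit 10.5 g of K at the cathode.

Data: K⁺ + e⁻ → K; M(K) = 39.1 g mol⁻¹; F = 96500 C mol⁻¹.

n(K) = m/M = 10.5 / 39.1 = 0.2685 mol.
Each K atom requires 1 electron, so n(e⁻) = 1 × 0.2685 = 0.2685 mol.
Q = n(e⁻)·F = 0.2685 × 96500 = 25910 C.
t = Q/I = 25910 / 22.40 A = 1157 s = 0.321 h.

0.321 h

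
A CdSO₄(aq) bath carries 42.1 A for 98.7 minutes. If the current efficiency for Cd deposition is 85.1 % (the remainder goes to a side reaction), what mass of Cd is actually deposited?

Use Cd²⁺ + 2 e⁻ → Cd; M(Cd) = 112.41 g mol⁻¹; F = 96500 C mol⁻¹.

Q = I·t = 42.10 × 5922.0 = 249300 C.
n(e⁻) = 249300/96500 = 2.584 mol; theoretically n(Cd) = 2.584/2 = 1.292 mol, m_theo = 145.2 g.
At 85.1 % efficiency, m_actual = 0.851 × 145.2 = 124 g.

124 g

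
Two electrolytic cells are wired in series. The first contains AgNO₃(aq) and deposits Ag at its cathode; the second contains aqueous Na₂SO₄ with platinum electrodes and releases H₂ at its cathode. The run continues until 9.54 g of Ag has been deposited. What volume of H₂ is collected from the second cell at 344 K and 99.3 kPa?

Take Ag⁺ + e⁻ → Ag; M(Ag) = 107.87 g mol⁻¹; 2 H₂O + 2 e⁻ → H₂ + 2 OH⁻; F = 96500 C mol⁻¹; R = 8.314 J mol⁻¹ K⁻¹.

n(Ag) = 9.54 / 107.87 = 0.08844 mol, so n(e⁻) = 1 × 0.08844 = 0.08844 mol.
The cells are in series, so the same 0.08844 mol of electrons passes through the second cell.
2 H₂O + 2 e⁻ → H₂ + 2 OH⁻ — 2 mol e⁻ per mol H₂, so n(H₂) = 0.08844/2 = 0.04422 mol.
V = nRT/P = (0.04422 × 8.314 × 344) / (99.3 × 10³) = 0.00127 m³ = 1.27 L.

1.27 L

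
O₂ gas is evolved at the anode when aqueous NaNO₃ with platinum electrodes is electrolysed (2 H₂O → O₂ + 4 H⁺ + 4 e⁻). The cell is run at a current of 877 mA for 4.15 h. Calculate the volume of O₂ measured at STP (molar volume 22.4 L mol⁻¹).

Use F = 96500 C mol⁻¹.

Q = I·t = 0.8770 A × 14940 s = 13100 C.
n(e⁻) = Q/F = 13100 / 96500 = 0.1358 mol.
4 electrons are transferred per O₂ molecule, so n(O₂) = 0.1358 / 4 = 0.03394 mol.
V = n × V_m = 0.03394 × 22.4 = 0.760 L.

0.760 L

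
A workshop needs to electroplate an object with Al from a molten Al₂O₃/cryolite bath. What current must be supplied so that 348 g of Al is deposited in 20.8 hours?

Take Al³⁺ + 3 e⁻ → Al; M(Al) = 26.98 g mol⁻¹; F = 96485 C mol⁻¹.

49.9 A

n(Al) = 348 / 26.98 = 12.90 mol.
n(e⁻) = 3 × 12.90 = 38.70 mol.
Q = n(e⁻)·F = 38.70 × 96485 = 3734000 C.
I = Q/t = 3734000 / 74880 s = 49.9 A.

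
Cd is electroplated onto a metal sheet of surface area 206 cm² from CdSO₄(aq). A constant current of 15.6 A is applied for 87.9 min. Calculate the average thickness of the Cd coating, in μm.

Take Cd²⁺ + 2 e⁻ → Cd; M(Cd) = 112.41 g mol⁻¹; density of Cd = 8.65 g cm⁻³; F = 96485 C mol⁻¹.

Q = I·t = 15.60 × 5274.0 = 82270 C; n(e⁻) = 0.8527 mol.
n(Cd) = n(e⁻)/2 = 0.4264 mol, so m = 0.4264 × 112.41 = 47.93 g.
Volume = m/ρ = 47.93 / 8.65 = 5.541 cm³.
Thickness = V/A = 5.541 / 206 = 0.0269 cm = 269 μm.

269 μm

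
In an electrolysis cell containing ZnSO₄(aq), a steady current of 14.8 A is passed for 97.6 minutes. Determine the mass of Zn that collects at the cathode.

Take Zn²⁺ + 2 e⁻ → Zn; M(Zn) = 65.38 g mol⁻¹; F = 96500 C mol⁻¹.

Q = I·t = 14.80 A × 5856.0 s = 86670 C.
n(e⁻) = Q/F = 86670 / 96500 = 0.8981 mol.
Zn²⁺ + 2 e⁻ → Zn, so n(Zn) = n(e⁻)/2 = 0.4491 mol.
m = n·M = 0.4491 × 65.38 = 29.4 g.

29.4 g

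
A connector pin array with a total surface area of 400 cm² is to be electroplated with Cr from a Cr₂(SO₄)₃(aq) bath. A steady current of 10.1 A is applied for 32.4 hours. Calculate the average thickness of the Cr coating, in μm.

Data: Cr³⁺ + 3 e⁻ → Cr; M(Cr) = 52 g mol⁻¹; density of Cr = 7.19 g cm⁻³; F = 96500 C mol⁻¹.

736 μm

Q = I·t = 10.10 × 116640 = 1178000 C; n(e⁻) = 12.21 mol.
n(Cr) = n(e⁻)/3 = 4.069 mol, so m = 4.069 × 52 = 211.6 g.
Volume = m/ρ = 211.6 / 7.19 = 29.43 cm³.
Thickness = V/A = 29.43 / 400 = 0.0736 cm = 736 μm.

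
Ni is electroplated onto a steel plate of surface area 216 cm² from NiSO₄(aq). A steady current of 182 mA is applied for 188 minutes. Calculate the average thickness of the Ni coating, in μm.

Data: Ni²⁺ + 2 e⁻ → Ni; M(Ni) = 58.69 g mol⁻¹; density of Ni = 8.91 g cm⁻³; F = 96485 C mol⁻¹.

Q = I·t = 0.1820 × 11280 = 2053 C; n(e⁻) = 0.02128 mol.
n(Ni) = n(e⁻)/2 = 0.01064 mol, so m = 0.01064 × 58.69 = 0.6244 g.
Volume = m/ρ = 0.6244 / 8.91 = 0.07008 cm³.
Thickness = V/A = 0.07008 / 216 = 3.24 × 10⁻⁴ cm = 3.24 μm.

3.24 μm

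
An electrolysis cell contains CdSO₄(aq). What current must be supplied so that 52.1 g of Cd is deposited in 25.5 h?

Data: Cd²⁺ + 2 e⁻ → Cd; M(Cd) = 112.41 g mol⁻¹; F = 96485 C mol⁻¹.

0.974 A

n(Cd) = 52.1 / 112.41 = 0.4635 mol.
n(e⁻) = 2 × 0.4635 = 0.9270 mol.
Q = n(e⁻)·F = 0.9270 × 96485 = 89440 C.
I = Q/t = 89440 / 91800 s = 0.974 A.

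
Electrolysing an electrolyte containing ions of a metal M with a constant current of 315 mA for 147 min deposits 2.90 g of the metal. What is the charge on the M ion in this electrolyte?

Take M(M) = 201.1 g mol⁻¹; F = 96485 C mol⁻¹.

Q = I·t = 0.3150 A × 8820.0 s = 2778 C, so n(e⁻) = 2778/96485 = 0.02880 mol.
n(M) deposited = 2.90 / 201.1 = 0.01442 mol.
Electrons per atom = n(e⁻)/n(M) = 0.02880 / 0.01442 = 2.00 ≈ 2, so the ion is M²⁺.

+2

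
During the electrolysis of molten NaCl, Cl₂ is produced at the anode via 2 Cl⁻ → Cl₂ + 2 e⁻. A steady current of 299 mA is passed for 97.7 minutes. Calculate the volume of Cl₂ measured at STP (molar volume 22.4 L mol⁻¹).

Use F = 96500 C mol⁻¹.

Q = I·t = 0.2990 A × 5862.0 s = 1753 C.
n(e⁻) = Q/F = 1753 / 96500 = 0.01816 mol.
2 electrons are transferred per Cl₂ molecule, so n(Cl₂) = 0.01816 / 2 = 0.009082 mol.
V = n × V_m = 0.009082 × 22.4 = 0.203 L.

0.203 L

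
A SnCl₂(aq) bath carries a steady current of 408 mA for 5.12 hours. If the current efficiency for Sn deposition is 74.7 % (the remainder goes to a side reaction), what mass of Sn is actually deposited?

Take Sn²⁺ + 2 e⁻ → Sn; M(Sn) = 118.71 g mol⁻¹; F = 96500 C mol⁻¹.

Q = I·t = 0.4080 × 18432 = 7520 C.
n(e⁻) = 7520/96500 = 0.07793 mol; theoretically n(Sn) = 0.07793/2 = 0.03897 mol, m_theo = 4.626 g.
At 74.7 % efficiency, m_actual = 0.747 × 4.626 = 3.46 g.

3.46 g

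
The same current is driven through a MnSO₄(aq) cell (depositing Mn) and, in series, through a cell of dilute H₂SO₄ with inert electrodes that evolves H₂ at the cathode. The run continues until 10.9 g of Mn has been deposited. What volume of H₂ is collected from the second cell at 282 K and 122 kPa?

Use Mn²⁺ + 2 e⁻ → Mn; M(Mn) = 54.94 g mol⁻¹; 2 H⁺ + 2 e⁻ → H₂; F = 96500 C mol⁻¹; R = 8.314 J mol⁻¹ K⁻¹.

3.81 L

n(Mn) = 10.9 / 54.94 = 0.1984 mol, so n(e⁻) = 2 × 0.1984 = 0.3968 mol.
The cells are in series, so the same 0.3968 mol of electrons passes through the second cell.
2 H⁺ + 2 e⁻ → H₂ — 2 mol e⁻ per mol H₂, so n(H₂) = 0.3968/2 = 0.1984 mol.
V = nRT/P = (0.1984 × 8.314 × 282) / (122 × 10³) = 0.00381 m³ = 3.81 L.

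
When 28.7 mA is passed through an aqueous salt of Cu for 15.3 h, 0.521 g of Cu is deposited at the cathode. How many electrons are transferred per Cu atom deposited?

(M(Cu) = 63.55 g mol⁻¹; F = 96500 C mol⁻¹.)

2

Q = I·t = 0.02870 A × 55080 s = 1581 C, so n(e⁻) = 1581/96500 = 0.01638 mol.
n(Cu) deposited = 0.521 / 63.55 = 0.008198 mol.
Electrons per atom = n(e⁻)/n(Cu) = 0.01638 / 0.008198 = 2.00 ≈ 2, so the ion is Cu²⁺.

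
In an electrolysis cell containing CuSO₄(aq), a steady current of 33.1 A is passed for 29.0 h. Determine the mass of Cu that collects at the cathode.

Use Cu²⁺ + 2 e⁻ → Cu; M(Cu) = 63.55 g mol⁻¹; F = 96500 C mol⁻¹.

1140 g

Q = I·t = 33.10 A × 104400 s = 3456000 C.
n(e⁻) = Q/F = 3456000 / 96500 = 35.81 mol.
Cu²⁺ + 2 e⁻ → Cu, so n(Cu) = n(e⁻)/2 = 17.90 mol.
m = n·M = 17.90 × 63.55 = 1140 g.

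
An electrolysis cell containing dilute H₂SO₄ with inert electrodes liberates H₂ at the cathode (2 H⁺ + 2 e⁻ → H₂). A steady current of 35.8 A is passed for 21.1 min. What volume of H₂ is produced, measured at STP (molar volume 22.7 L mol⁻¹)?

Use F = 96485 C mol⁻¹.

5.33 L

Q = I·t = 35.80 A × 1266.0 s = 45320 C.
n(e⁻) = Q/F = 45320 / 96485 = 0.4697 mol.
2 electrons are transferred per H₂ molecule, so n(H₂) = 0.4697 / 2 = 0.2349 mol.
V = n × V_m = 0.2349 × 22.7 = 5.33 L.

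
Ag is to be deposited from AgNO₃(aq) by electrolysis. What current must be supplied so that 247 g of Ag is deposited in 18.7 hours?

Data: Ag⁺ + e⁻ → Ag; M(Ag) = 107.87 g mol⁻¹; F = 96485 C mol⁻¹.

3.28 A

n(Ag) = 247 / 107.87 = 2.290 mol.
n(e⁻) = 1 × 2.290 = 2.290 mol.
Q = n(e⁻)·F = 2.290 × 96485 = 220900 C.
I = Q/t = 220900 / 67320 s = 3.28 A.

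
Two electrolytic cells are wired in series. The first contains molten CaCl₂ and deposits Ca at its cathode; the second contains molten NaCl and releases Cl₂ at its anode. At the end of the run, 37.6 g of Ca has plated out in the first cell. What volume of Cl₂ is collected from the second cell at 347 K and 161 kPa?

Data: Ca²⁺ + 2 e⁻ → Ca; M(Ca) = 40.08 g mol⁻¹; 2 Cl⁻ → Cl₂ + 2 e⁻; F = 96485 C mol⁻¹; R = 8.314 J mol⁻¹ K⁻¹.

16.8 L

n(Ca) = 37.6 / 40.08 = 0.9381 mol, so n(e⁻) = 2 × 0.9381 = 1.876 mol.
The cells are in series, so the same 1.876 mol of electrons passes through the second cell.
2 Cl⁻ → Cl₂ + 2 e⁻ — 2 mol e⁻ per mol Cl₂, so n(Cl₂) = 1.876/2 = 0.9381 mol.
V = nRT/P = (0.9381 × 8.314 × 347) / (161 × 10³) = 0.0168 m³ = 16.8 L.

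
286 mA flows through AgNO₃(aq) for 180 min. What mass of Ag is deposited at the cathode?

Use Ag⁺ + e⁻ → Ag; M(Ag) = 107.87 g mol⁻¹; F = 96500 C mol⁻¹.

3.45 g

Q = I·t = 0.2860 A × 10800 s = 3089 C.
n(e⁻) = Q/F = 3089 / 96500 = 0.03201 mol.
Ag⁺ + e⁻ → Ag, so n(Ag) = n(e⁻)/1 = 0.03201 mol.
m = n·M = 0.03201 × 107.87 = 3.45 g.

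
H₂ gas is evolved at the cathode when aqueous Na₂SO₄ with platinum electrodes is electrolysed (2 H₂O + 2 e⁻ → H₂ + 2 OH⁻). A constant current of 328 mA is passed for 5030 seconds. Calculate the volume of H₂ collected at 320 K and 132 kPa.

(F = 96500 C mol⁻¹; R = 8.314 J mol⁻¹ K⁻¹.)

Q = I·t = 0.3280 A × 5030.0 s = 1650 C.
n(e⁻) = Q/F = 1650 / 96500 = 0.01710 mol.
2 electrons are transferred per H₂ molecule, so n(H₂) = 0.01710 / 2 = 0.008548 mol.
V = nRT/P = (0.008548 × 8.314 × 320) / (132 × 10³ Pa) = 1.72 × 10⁻⁴ m³ = 0.172 L.

0.172 L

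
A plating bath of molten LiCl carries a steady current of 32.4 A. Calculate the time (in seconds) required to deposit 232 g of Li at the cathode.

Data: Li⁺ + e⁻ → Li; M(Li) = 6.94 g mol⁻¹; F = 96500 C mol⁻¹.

99600 s

n(Li) = m/M = 232 / 6.94 = 33.43 mol.
Each Li atom requires 1 electron, so n(e⁻) = 1 × 33.43 = 33.43 mol.
Q = n(e⁻)·F = 33.43 × 96500 = 3226000 C.
t = Q/I = 3226000 / 32.40 A = 99570 s.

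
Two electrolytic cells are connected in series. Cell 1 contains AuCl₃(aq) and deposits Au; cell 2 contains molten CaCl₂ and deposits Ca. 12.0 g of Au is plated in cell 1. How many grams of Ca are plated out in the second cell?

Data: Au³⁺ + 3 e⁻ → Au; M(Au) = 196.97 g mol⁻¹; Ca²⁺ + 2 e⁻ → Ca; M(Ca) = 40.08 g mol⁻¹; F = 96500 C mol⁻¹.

n(Au) = 12.0 / 196.97 = 0.06092 mol.
Since Au³⁺ + 3 e⁻ → Au, n(e⁻) passed = 3 × 0.06092 = 0.1828 mol.
Cells in series carry the same charge, so the same 0.1828 mol of electrons passes through cell 2.
Ca²⁺ + 2 e⁻ → Ca, so n(Ca) = 0.1828 / 2 = 0.09138 mol.
m(Ca) = 0.09138 × 40.08 = 3.66 g.

3.66 g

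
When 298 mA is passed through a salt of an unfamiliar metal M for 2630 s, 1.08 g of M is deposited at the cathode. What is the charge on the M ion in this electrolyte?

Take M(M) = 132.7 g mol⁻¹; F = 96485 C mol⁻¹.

+1

Q = I·t = 0.2980 A × 2630.0 s = 783.7 C, so n(e⁻) = 783.7/96485 = 0.008123 mol.
n(M) deposited = 1.08 / 132.7 = 0.008139 mol.
Electrons per atom = n(e⁻)/n(M) = 0.008123 / 0.008139 = 0.998 ≈ 1, so the ion is M⁺.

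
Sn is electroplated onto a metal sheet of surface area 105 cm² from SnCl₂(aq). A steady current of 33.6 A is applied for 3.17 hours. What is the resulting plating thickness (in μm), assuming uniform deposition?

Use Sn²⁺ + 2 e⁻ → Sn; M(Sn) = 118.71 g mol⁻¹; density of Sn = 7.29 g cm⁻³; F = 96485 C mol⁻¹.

3080 μm

Q = I·t = 33.60 × 11412 = 383400 C; n(e⁻) = 3.974 mol.
n(Sn) = n(e⁻)/2 = 1.987 mol, so m = 1.987 × 118.71 = 235.9 g.
Volume = m/ρ = 235.9 / 7.29 = 32.36 cm³.
Thickness = V/A = 32.36 / 105 = 0.308 cm = 3080 μm.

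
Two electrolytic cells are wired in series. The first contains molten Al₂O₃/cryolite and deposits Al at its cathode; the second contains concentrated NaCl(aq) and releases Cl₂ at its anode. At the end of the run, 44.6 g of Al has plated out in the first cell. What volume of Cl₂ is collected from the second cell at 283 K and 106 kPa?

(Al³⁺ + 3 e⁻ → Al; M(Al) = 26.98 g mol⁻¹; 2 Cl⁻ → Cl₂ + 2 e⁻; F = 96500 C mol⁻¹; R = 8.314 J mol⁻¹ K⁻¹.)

n(Al) = 44.6 / 26.98 = 1.653 mol, so n(e⁻) = 3 × 1.653 = 4.959 mol.
The cells are in series, so the same 4.959 mol of electrons passes through the second cell.
2 Cl⁻ → Cl₂ + 2 e⁻ — 2 mol e⁻ per mol Cl₂, so n(Cl₂) = 4.959/2 = 2.480 mol.
V = nRT/P = (2.480 × 8.314 × 283) / (106 × 10³) = 0.0550 m³ = 55.0 L.

55.0 L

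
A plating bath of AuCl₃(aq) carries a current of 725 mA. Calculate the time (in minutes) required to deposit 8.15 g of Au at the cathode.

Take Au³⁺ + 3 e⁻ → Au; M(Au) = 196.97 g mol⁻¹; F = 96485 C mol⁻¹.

275 min

n(Au) = m/M = 8.15 / 196.97 = 0.04138 mol.
Each Au atom requires 3 electrons, so n(e⁻) = 3 × 0.04138 = 0.1241 mol.
Q = n(e⁻)·F = 0.1241 × 96485 = 11980 C.
t = Q/I = 11980 / 0.7250 A = 16520 s = 275 min.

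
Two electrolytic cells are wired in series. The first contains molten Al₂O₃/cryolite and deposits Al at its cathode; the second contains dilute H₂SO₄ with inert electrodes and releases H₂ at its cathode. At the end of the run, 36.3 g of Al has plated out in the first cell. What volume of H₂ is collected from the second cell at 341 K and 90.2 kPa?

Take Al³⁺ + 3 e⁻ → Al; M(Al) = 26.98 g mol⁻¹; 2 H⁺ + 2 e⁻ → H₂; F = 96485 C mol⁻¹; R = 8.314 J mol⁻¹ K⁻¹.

n(Al) = 36.3 / 26.98 = 1.345 mol, so n(e⁻) = 3 × 1.345 = 4.036 mol.
The cells are in series, so the same 4.036 mol of electrons passes through the second cell.
2 H⁺ + 2 e⁻ → H₂ — 2 mol e⁻ per mol H₂, so n(H₂) = 4.036/2 = 2.018 mol.
V = nRT/P = (2.018 × 8.314 × 341) / (90.2 × 10³) = 0.0634 m³ = 63.4 L.

63.4 L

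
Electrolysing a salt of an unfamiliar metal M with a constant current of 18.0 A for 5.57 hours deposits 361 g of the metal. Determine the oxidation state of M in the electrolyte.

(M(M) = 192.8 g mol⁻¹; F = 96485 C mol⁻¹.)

Q = I·t = 18.00 A × 20052 s = 360900 C, so n(e⁻) = 360900/96485 = 3.741 mol.
n(M) deposited = 361 / 192.8 = 1.872 mol.
Electrons per atom = n(e⁻)/n(M) = 3.741 / 1.872 = 2.00 ≈ 2, so the ion is M²⁺.

+2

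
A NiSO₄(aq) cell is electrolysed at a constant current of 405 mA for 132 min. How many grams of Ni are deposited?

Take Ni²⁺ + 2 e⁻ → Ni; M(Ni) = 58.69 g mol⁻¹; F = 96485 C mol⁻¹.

0.976 g

Q = I·t = 0.4050 A × 7920.0 s = 3208 C.
n(e⁻) = Q/F = 3208 / 96485 = 0.03324 mol.
Ni²⁺ + 2 e⁻ → Ni, so n(Ni) = n(e⁻)/2 = 0.01662 mol.
m = n·M = 0.01662 × 58.69 = 0.976 g.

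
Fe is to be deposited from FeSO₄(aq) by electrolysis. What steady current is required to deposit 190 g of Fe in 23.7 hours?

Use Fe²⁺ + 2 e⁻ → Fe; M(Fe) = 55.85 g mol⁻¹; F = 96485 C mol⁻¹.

n(Fe) = 190 / 55.85 = 3.402 mol.
n(e⁻) = 2 × 3.402 = 6.804 mol.
Q = n(e⁻)·F = 6.804 × 96485 = 656500 C.
I = Q/t = 656500 / 85320 s = 7.69 A.

7.69 A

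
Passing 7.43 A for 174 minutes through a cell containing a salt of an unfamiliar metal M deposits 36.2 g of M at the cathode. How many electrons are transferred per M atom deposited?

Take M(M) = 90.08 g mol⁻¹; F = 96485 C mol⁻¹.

Q = I·t = 7.430 A × 10440 s = 77570 C, so n(e⁻) = 77570/96485 = 0.8040 mol.
n(M) deposited = 36.2 / 90.08 = 0.4019 mol.
Electrons per atom = n(e⁻)/n(M) = 0.8040 / 0.4019 = 2.00 ≈ 2, so the ion is M²⁺.

2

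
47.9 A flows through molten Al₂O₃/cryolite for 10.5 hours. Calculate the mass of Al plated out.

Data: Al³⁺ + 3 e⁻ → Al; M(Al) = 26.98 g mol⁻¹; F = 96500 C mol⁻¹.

169 g

Q = I·t = 47.90 A × 37800 s = 1811000 C.
n(e⁻) = Q/F = 1811000 / 96500 = 18.76 mol.
Al³⁺ + 3 e⁻ → Al, so n(Al) = n(e⁻)/3 = 6.254 mol.
m = n·M = 6.254 × 26.98 = 169 g.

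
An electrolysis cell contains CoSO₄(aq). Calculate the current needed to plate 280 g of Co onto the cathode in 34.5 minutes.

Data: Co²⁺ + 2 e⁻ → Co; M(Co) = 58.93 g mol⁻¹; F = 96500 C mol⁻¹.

443 A

n(Co) = 280 / 58.93 = 4.751 mol.
n(e⁻) = 2 × 4.751 = 9.503 mol.
Q = n(e⁻)·F = 9.503 × 96500 = 917000 C.
I = Q/t = 917000 / 2070.0 s = 443 A.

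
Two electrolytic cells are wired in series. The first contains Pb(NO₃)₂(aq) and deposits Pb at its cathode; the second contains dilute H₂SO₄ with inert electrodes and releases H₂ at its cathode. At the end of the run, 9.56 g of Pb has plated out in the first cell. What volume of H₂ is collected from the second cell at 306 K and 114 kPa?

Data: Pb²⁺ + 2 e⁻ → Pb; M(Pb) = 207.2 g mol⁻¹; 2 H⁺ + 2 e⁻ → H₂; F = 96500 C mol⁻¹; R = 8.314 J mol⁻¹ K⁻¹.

1.03 L

n(Pb) = 9.56 / 207.2 = 0.04614 mol, so n(e⁻) = 2 × 0.04614 = 0.09228 mol.
The cells are in series, so the same 0.09228 mol of electrons passes through the second cell.
2 H⁺ + 2 e⁻ → H₂ — 2 mol e⁻ per mol H₂, so n(H₂) = 0.09228/2 = 0.04614 mol.
V = nRT/P = (0.04614 × 8.314 × 306) / (114 × 10³) = 0.00103 m³ = 1.03 L.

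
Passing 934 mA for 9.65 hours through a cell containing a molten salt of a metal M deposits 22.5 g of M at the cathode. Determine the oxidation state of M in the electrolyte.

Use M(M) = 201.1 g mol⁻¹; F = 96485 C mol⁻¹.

+3

Q = I·t = 0.9340 A × 34740 s = 32450 C, so n(e⁻) = 32450/96485 = 0.3363 mol.
n(M) deposited = 22.5 / 201.1 = 0.1119 mol.
Electrons per atom = n(e⁻)/n(M) = 0.3363 / 0.1119 = 3.01 ≈ 3, so the ion is M³⁺.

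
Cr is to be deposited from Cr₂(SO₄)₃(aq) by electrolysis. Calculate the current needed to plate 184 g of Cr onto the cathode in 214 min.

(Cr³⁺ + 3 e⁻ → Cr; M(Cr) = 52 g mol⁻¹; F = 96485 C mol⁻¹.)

n(Cr) = 184 / 52 = 3.538 mol.
n(e⁻) = 3 × 3.538 = 10.62 mol.
Q = n(e⁻)·F = 10.62 × 96485 = 1024000 C.
I = Q/t = 1024000 / 12840 s = 79.8 A.

79.8 A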